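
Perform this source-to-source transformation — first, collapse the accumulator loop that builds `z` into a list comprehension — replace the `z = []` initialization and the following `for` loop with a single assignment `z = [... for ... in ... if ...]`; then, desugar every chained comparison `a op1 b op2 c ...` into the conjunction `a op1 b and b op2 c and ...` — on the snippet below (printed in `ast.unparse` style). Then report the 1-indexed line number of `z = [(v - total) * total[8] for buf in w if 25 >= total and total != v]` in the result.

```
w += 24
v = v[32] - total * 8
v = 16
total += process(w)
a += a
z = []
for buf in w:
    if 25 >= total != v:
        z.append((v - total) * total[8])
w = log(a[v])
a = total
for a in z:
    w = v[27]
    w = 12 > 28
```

Transformed code:
w += 24
v = v[32] - total * 8
v = 16
total += process(w)
a += a
z = [(v - total) * total[8] for buf in w if 25 >= total and total != v]
w = log(a[v])
a = total
for a in z:
    w = v[27]
    w = 12 > 28

6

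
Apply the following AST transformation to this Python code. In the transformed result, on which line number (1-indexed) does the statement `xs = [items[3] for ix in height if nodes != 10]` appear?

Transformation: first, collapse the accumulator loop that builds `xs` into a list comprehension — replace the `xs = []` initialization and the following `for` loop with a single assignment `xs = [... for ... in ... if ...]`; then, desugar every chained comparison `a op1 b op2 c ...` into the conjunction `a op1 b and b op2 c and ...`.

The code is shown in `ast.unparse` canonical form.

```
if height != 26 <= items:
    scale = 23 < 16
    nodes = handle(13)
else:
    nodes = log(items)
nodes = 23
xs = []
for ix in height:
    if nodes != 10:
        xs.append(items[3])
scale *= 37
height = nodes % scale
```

Transformed code:
if height != 26 and 26 <= items:
    scale = 23 < 16
    nodes = handle(13)
else:
    nodes = log(items)
nodes = 23
xs = [items[3] for ix in height if nodes != 10]
scale *= 37
height = nodes % scale

7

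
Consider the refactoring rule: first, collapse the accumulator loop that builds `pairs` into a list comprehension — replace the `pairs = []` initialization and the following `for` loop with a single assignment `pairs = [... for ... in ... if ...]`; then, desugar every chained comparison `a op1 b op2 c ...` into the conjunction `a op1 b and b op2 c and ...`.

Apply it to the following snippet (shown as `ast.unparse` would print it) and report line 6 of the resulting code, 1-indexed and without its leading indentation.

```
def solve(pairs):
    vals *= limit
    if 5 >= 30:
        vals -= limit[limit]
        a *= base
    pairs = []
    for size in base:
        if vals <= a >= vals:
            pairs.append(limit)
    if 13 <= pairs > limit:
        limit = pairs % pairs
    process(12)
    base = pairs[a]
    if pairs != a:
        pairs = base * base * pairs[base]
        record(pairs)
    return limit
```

Transformed code:
def solve(pairs):
    vals *= limit
    if 5 >= 30:
        vals -= limit[limit]
        a *= base
    pairs = [limit for size in base if vals <= a and a >= vals]
    if 13 <= pairs and pairs > limit:
        limit = pairs % pairs
    process(12)
    base = pairs[a]
    if pairs != a:
        pairs = base * base * pairs[base]
        record(pairs)
    return limit

pairs = [limit for size in base if vals <= a and a >= vals]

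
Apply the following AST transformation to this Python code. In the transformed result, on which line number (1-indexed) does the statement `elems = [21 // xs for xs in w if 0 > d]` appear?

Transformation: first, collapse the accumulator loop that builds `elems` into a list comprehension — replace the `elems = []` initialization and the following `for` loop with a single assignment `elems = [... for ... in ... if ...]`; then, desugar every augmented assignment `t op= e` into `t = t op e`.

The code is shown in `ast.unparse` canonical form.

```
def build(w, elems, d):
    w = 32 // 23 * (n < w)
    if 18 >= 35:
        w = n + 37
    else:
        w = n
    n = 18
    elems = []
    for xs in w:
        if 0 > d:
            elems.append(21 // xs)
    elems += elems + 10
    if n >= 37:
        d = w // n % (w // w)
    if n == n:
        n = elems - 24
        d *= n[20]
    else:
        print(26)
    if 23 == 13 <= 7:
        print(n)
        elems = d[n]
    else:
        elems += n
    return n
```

8

Transformed code:
def build(w, elems, d):
    w = 32 // 23 * (n < w)
    if 18 >= 35:
        w = n + 37
    else:
        w = n
    n = 18
    elems = [21 // xs for xs in w if 0 > d]
    elems = elems + (elems + 10)
    if n >= 37:
        d = w // n % (w // w)
    if n == n:
        n = elems - 24
        d = d * n[20]
    else:
        print(26)
    if 23 == 13 <= 7:
        print(n)
        elems = d[n]
    else:
        elems = elems + n
    return n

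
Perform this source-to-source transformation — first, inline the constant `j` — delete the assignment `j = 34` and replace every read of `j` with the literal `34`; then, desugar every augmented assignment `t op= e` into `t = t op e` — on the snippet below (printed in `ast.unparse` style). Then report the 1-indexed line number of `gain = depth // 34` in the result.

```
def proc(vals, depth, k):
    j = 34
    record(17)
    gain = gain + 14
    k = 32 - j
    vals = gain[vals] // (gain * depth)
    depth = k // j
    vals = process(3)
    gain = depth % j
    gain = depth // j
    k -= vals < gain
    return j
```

Transformed code:
def proc(vals, depth, k):
    record(17)
    gain = gain + 14
    k = 32 - 34
    vals = gain[vals] // (gain * depth)
    depth = k // 34
    vals = process(3)
    gain = depth % 34
    gain = depth // 34
    k = k - (vals < gain)
    return 34

9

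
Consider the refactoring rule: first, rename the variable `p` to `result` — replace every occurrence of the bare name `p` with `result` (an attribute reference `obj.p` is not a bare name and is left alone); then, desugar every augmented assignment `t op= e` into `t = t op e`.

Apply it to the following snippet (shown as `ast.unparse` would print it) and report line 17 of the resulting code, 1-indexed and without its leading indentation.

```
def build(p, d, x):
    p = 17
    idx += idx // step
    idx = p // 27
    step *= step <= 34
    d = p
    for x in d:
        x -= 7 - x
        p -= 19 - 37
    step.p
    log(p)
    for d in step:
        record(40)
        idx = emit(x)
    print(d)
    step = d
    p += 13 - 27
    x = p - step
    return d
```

result = result + (13 - 27)

Transformed code:
def build(result, d, x):
    result = 17
    idx = idx + idx // step
    idx = result // 27
    step = step * (step <= 34)
    d = result
    for x in d:
        x = x - (7 - x)
        result = result - (19 - 37)
    step.p
    log(result)
    for d in step:
        record(40)
        idx = emit(x)
    print(d)
    step = d
    result = result + (13 - 27)
    x = result - step
    return d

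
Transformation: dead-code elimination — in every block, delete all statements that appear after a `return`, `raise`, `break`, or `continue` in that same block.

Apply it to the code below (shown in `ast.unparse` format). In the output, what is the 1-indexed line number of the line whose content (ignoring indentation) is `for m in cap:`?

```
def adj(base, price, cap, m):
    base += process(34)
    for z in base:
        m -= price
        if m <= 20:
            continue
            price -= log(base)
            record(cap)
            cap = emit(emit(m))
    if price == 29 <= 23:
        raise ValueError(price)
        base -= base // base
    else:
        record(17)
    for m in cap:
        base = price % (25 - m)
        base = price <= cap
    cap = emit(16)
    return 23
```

11

Transformed code:
def adj(base, price, cap, m):
    base += process(34)
    for z in base:
        m -= price
        if m <= 20:
            continue
    if price == 29 <= 23:
        raise ValueError(price)
    else:
        record(17)
    for m in cap:
        base = price % (25 - m)
        base = price <= cap
    cap = emit(16)
    return 23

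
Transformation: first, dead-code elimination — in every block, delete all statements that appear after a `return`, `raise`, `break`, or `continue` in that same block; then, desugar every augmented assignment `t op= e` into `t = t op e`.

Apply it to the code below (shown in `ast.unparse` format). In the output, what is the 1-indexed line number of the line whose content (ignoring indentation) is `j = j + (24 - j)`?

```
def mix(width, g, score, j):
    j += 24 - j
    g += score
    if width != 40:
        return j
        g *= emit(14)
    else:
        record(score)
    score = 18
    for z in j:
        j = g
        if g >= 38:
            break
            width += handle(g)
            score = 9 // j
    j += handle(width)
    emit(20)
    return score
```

2

Transformed code:
def mix(width, g, score, j):
    j = j + (24 - j)
    g = g + score
    if width != 40:
        return j
    else:
        record(score)
    score = 18
    for z in j:
        j = g
        if g >= 38:
            break
    j = j + handle(width)
    emit(20)
    return score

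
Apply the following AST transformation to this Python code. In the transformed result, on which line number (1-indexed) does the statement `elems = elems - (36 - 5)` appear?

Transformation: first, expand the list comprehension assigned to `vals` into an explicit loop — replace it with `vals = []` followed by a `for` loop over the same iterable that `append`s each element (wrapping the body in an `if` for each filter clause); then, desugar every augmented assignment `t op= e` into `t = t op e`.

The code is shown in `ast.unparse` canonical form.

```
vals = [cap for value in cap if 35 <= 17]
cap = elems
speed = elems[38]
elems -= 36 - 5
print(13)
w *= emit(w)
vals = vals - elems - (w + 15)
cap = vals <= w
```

Transformed code:
vals = []
for value in cap:
    if 35 <= 17:
        vals.append(cap)
cap = elems
speed = elems[38]
elems = elems - (36 - 5)
print(13)
w = w * emit(w)
vals = vals - elems - (w + 15)
cap = vals <= w

7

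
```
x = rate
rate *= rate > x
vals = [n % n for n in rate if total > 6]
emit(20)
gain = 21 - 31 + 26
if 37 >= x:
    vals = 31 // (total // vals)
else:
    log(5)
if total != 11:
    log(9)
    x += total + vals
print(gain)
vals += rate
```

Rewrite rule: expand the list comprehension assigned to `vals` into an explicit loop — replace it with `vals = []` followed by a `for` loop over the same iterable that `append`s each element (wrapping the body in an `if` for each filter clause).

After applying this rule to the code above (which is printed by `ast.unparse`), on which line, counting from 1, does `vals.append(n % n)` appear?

Transformed code:
x = rate
rate *= rate > x
vals = []
for n in rate:
    if total > 6:
        vals.append(n % n)
emit(20)
gain = 21 - 31 + 26
if 37 >= x:
    vals = 31 // (total // vals)
else:
    log(5)
if total != 11:
    log(9)
    x += total + vals
print(gain)
vals += rate

6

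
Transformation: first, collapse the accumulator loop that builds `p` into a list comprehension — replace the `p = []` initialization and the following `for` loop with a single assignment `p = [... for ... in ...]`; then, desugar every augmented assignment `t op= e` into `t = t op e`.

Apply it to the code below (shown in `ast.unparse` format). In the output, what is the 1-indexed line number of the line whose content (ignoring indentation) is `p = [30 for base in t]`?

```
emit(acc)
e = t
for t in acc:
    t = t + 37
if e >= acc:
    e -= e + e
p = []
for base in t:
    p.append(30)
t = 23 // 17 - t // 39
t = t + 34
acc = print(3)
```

7

Transformed code:
emit(acc)
e = t
for t in acc:
    t = t + 37
if e >= acc:
    e = e - (e + e)
p = [30 for base in t]
t = 23 // 17 - t // 39
t = t + 34
acc = print(3)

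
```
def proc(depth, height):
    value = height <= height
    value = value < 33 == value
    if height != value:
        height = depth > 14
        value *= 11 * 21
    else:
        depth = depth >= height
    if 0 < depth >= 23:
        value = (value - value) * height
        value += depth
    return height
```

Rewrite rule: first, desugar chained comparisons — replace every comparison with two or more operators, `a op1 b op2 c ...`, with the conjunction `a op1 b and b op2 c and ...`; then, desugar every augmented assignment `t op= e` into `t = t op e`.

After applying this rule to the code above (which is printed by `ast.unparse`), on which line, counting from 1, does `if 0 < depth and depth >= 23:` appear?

Transformed code:
def proc(depth, height):
    value = height <= height
    value = value < 33 and 33 == value
    if height != value:
        height = depth > 14
        value = value * (11 * 21)
    else:
        depth = depth >= height
    if 0 < depth and depth >= 23:
        value = (value - value) * height
        value = value + depth
    return height

9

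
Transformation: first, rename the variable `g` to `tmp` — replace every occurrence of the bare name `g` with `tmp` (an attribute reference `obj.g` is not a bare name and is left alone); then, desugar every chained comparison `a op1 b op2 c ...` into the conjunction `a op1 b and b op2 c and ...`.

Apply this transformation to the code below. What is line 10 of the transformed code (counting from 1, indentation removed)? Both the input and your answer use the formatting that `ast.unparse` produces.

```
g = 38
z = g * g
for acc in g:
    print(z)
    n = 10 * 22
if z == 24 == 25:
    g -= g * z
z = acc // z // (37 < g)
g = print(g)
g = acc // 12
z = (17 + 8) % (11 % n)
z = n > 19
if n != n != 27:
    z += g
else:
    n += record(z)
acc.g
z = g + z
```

Transformed code:
tmp = 38
z = tmp * tmp
for acc in tmp:
    print(z)
    n = 10 * 22
if z == 24 and 24 == 25:
    tmp -= tmp * z
z = acc // z // (37 < tmp)
tmp = print(tmp)
tmp = acc // 12
z = (17 + 8) % (11 % n)
z = n > 19
if n != n and n != 27:
    z += tmp
else:
    n += record(z)
acc.g
z = tmp + z

tmp = acc // 12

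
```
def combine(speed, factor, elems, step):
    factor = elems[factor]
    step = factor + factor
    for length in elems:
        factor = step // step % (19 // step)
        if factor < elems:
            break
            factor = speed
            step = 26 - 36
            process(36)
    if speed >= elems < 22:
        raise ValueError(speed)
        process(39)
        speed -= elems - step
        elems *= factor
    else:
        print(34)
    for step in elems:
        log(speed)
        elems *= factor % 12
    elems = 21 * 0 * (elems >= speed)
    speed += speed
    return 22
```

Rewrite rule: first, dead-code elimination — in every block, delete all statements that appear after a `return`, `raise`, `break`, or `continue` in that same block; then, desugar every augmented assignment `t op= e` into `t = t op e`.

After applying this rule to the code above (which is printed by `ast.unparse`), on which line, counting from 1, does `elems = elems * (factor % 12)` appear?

Transformed code:
def combine(speed, factor, elems, step):
    factor = elems[factor]
    step = factor + factor
    for length in elems:
        factor = step // step % (19 // step)
        if factor < elems:
            break
    if speed >= elems < 22:
        raise ValueError(speed)
    else:
        print(34)
    for step in elems:
        log(speed)
        elems = elems * (factor % 12)
    elems = 21 * 0 * (elems >= speed)
    speed = speed + speed
    return 22

14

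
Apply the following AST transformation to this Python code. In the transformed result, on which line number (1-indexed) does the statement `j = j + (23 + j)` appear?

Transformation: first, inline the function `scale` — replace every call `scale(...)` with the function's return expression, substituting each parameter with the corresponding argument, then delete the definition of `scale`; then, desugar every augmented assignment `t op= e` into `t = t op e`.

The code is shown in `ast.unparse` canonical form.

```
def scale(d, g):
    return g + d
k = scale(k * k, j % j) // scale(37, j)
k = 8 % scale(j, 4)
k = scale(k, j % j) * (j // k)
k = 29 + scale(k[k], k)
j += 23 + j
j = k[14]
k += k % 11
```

5

Transformed code:
k = (j % j + k * k) // (j + 37)
k = 8 % (4 + j)
k = (j % j + k) * (j // k)
k = 29 + (k + k[k])
j = j + (23 + j)
j = k[14]
k = k + k % 11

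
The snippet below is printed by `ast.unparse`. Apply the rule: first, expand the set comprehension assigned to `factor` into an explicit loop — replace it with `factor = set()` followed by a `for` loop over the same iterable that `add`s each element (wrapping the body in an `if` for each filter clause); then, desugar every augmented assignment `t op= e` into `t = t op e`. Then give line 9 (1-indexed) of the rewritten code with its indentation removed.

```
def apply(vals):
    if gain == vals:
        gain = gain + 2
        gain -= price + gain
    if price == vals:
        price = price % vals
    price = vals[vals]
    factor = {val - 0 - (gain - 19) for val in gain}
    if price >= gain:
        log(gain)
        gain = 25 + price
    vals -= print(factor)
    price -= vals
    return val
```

for val in gain:

Transformed code:
def apply(vals):
    if gain == vals:
        gain = gain + 2
        gain = gain - (price + gain)
    if price == vals:
        price = price % vals
    price = vals[vals]
    factor = set()
    for val in gain:
        factor.add(val - 0 - (gain - 19))
    if price >= gain:
        log(gain)
        gain = 25 + price
    vals = vals - print(factor)
    price = price - vals
    return val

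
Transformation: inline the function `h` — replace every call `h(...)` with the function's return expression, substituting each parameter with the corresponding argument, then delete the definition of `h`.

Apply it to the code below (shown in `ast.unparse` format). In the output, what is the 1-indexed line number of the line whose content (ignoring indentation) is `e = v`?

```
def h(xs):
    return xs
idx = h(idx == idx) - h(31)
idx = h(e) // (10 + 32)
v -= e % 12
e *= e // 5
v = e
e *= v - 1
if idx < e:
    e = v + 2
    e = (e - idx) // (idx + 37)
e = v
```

Transformed code:
idx = (idx == idx) - 31
idx = e // (10 + 32)
v -= e % 12
e *= e // 5
v = e
e *= v - 1
if idx < e:
    e = v + 2
    e = (e - idx) // (idx + 37)
e = v

10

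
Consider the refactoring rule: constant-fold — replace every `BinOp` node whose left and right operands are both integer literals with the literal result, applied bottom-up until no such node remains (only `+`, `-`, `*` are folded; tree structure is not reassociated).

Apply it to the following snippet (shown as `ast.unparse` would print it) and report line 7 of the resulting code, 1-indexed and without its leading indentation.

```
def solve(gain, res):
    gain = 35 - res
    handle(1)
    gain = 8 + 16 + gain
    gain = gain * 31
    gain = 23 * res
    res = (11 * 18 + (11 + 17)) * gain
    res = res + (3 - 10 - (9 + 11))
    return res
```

res = 226 * gain

Transformed code:
def solve(gain, res):
    gain = 35 - res
    handle(1)
    gain = 24 + gain
    gain = gain * 31
    gain = 23 * res
    res = 226 * gain
    res = res + -27
    return res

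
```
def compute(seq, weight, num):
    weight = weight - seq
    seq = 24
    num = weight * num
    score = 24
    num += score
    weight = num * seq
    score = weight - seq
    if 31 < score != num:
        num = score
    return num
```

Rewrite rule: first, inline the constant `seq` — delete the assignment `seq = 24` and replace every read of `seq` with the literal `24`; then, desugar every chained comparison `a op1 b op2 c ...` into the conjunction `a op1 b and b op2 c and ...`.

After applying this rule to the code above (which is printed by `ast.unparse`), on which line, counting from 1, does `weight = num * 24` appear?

Transformed code:
def compute(seq, weight, num):
    weight = weight - 24
    num = weight * num
    score = 24
    num += score
    weight = num * 24
    score = weight - 24
    if 31 < score and score != num:
        num = score
    return num

6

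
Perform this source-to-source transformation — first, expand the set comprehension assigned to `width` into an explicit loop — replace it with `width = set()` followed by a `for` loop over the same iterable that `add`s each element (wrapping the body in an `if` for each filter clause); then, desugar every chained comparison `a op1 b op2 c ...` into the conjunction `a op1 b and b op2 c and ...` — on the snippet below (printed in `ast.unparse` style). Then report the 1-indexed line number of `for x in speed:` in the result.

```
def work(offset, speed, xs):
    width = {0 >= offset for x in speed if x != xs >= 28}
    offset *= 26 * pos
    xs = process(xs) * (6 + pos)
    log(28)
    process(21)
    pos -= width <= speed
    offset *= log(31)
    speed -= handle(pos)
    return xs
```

3

Transformed code:
def work(offset, speed, xs):
    width = set()
    for x in speed:
        if x != xs and xs >= 28:
            width.add(0 >= offset)
    offset *= 26 * pos
    xs = process(xs) * (6 + pos)
    log(28)
    process(21)
    pos -= width <= speed
    offset *= log(31)
    speed -= handle(pos)
    return xs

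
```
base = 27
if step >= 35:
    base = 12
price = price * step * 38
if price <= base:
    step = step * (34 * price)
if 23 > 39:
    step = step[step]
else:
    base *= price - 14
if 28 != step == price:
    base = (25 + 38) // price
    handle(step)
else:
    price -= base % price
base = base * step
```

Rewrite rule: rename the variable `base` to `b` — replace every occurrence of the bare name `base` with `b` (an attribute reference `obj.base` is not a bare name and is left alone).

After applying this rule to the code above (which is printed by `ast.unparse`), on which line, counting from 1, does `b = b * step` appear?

Transformed code:
b = 27
if step >= 35:
    b = 12
price = price * step * 38
if price <= b:
    step = step * (34 * price)
if 23 > 39:
    step = step[step]
else:
    b *= price - 14
if 28 != step == price:
    b = (25 + 38) // price
    handle(step)
else:
    price -= b % price
b = b * step

16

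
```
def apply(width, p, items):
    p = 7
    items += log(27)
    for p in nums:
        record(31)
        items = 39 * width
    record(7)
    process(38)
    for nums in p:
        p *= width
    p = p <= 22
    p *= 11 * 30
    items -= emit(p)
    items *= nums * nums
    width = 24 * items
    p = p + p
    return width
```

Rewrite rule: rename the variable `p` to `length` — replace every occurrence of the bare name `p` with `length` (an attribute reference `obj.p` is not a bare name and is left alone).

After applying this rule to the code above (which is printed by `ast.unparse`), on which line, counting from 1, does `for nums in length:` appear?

Transformed code:
def apply(width, length, items):
    length = 7
    items += log(27)
    for length in nums:
        record(31)
        items = 39 * width
    record(7)
    process(38)
    for nums in length:
        length *= width
    length = length <= 22
    length *= 11 * 30
    items -= emit(length)
    items *= nums * nums
    width = 24 * items
    length = length + length
    return width

9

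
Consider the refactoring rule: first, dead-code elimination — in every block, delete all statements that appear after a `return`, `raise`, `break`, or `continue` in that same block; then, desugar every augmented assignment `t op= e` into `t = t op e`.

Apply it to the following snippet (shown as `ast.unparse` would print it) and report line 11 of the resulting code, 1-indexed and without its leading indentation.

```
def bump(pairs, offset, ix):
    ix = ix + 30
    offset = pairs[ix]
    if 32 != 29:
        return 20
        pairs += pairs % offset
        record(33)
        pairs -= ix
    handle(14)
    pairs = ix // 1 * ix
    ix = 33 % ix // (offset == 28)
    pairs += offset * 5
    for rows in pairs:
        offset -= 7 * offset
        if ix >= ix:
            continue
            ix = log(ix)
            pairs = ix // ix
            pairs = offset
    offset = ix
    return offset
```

Transformed code:
def bump(pairs, offset, ix):
    ix = ix + 30
    offset = pairs[ix]
    if 32 != 29:
        return 20
    handle(14)
    pairs = ix // 1 * ix
    ix = 33 % ix // (offset == 28)
    pairs = pairs + offset * 5
    for rows in pairs:
        offset = offset - 7 * offset
        if ix >= ix:
            continue
    offset = ix
    return offset

offset = offset - 7 * offset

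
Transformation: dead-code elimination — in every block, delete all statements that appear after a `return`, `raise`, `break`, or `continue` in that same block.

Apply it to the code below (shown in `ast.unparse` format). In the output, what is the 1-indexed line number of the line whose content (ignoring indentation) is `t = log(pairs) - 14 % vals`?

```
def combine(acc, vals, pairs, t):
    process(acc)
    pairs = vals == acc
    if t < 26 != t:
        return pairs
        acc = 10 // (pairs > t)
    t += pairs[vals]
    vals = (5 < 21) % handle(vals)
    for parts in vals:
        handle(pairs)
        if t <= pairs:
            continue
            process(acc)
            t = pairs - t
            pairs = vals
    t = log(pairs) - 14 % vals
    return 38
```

12

Transformed code:
def combine(acc, vals, pairs, t):
    process(acc)
    pairs = vals == acc
    if t < 26 != t:
        return pairs
    t += pairs[vals]
    vals = (5 < 21) % handle(vals)
    for parts in vals:
        handle(pairs)
        if t <= pairs:
            continue
    t = log(pairs) - 14 % vals
    return 38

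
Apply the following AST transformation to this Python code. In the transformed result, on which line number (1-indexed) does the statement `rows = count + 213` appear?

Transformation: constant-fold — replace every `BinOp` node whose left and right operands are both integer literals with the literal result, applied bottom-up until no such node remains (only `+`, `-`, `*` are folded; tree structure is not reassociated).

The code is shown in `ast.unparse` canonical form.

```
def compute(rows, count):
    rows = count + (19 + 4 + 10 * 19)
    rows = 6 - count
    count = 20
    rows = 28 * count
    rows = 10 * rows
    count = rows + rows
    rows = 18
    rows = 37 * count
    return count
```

Transformed code:
def compute(rows, count):
    rows = count + 213
    rows = 6 - count
    count = 20
    rows = 28 * count
    rows = 10 * rows
    count = rows + rows
    rows = 18
    rows = 37 * count
    return count

2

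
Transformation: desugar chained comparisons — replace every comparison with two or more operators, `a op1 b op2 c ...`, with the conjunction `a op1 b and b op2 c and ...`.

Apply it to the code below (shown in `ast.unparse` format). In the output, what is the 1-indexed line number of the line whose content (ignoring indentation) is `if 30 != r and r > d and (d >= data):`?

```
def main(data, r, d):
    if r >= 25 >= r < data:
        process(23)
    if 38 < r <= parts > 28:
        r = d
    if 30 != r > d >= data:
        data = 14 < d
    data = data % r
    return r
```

6

Transformed code:
def main(data, r, d):
    if r >= 25 and 25 >= r and (r < data):
        process(23)
    if 38 < r and r <= parts and (parts > 28):
        r = d
    if 30 != r and r > d and (d >= data):
        data = 14 < d
    data = data % r
    return r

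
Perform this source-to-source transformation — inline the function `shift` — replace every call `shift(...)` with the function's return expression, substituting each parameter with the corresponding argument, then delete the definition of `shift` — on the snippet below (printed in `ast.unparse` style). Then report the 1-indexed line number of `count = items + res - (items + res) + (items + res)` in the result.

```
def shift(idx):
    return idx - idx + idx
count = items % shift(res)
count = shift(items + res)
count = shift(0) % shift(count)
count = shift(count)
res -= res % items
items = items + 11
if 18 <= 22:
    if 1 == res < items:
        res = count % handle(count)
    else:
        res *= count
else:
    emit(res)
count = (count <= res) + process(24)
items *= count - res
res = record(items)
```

Transformed code:
count = items % (res - res + res)
count = items + res - (items + res) + (items + res)
count = (0 - 0 + 0) % (count - count + count)
count = count - count + count
res -= res % items
items = items + 11
if 18 <= 22:
    if 1 == res < items:
        res = count % handle(count)
    else:
        res *= count
else:
    emit(res)
count = (count <= res) + process(24)
items *= count - res
res = record(items)

2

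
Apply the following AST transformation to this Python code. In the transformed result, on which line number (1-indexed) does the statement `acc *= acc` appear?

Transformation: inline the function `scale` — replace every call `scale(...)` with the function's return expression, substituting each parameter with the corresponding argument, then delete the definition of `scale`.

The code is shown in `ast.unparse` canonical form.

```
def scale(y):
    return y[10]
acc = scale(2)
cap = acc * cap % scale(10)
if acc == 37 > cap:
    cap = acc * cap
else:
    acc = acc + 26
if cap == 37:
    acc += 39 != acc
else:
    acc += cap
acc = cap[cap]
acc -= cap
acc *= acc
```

13

Transformed code:
acc = 2[10]
cap = acc * cap % 10[10]
if acc == 37 > cap:
    cap = acc * cap
else:
    acc = acc + 26
if cap == 37:
    acc += 39 != acc
else:
    acc += cap
acc = cap[cap]
acc -= cap
acc *= acc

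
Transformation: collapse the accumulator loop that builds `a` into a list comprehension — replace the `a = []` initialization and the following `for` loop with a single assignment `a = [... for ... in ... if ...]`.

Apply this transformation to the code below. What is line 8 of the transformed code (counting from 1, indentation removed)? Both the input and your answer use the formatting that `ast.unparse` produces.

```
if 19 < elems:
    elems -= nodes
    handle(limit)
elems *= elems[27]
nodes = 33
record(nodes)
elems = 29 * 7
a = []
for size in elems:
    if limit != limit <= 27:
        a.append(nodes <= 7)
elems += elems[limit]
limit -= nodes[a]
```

Transformed code:
if 19 < elems:
    elems -= nodes
    handle(limit)
elems *= elems[27]
nodes = 33
record(nodes)
elems = 29 * 7
a = [nodes <= 7 for size in elems if limit != limit <= 27]
elems += elems[limit]
limit -= nodes[a]

a = [nodes <= 7 for size in elems if limit != limit <= 27]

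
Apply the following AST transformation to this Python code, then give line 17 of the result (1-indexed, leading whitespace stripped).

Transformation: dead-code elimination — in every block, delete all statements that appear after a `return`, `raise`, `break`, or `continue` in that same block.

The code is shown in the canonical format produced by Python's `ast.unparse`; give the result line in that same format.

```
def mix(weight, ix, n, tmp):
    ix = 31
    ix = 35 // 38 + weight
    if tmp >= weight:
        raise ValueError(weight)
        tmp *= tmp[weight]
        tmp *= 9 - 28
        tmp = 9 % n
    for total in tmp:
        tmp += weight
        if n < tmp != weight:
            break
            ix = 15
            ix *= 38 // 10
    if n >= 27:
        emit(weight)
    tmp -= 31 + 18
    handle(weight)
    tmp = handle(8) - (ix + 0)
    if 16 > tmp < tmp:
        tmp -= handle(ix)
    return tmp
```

Transformed code:
def mix(weight, ix, n, tmp):
    ix = 31
    ix = 35 // 38 + weight
    if tmp >= weight:
        raise ValueError(weight)
    for total in tmp:
        tmp += weight
        if n < tmp != weight:
            break
    if n >= 27:
        emit(weight)
    tmp -= 31 + 18
    handle(weight)
    tmp = handle(8) - (ix + 0)
    if 16 > tmp < tmp:
        tmp -= handle(ix)
    return tmp

return tmp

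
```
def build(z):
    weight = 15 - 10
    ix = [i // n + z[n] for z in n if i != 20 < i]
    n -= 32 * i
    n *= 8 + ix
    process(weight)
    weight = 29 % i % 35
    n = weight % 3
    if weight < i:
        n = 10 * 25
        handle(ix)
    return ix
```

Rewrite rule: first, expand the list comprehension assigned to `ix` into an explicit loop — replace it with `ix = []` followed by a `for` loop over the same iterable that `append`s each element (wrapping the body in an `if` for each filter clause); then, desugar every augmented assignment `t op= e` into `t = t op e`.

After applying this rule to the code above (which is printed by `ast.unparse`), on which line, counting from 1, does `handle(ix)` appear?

Transformed code:
def build(z):
    weight = 15 - 10
    ix = []
    for z in n:
        if i != 20 < i:
            ix.append(i // n + z[n])
    n = n - 32 * i
    n = n * (8 + ix)
    process(weight)
    weight = 29 % i % 35
    n = weight % 3
    if weight < i:
        n = 10 * 25
        handle(ix)
    return ix

14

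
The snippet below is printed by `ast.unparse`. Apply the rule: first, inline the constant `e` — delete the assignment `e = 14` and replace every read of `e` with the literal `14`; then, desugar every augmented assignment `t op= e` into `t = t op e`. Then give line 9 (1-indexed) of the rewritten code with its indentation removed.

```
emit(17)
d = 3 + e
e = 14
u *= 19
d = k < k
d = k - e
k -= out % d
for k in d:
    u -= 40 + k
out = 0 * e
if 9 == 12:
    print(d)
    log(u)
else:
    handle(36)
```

out = 0 * 14

Transformed code:
emit(17)
d = 3 + 14
u = u * 19
d = k < k
d = k - 14
k = k - out % d
for k in d:
    u = u - (40 + k)
out = 0 * 14
if 9 == 12:
    print(d)
    log(u)
else:
    handle(36)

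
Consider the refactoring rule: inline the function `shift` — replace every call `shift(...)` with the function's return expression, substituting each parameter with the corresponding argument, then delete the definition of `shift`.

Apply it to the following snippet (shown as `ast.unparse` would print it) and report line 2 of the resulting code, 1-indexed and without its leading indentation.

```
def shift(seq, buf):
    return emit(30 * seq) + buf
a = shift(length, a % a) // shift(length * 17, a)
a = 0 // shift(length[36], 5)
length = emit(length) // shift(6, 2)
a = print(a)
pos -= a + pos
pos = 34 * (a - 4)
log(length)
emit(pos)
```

Transformed code:
a = (emit(30 * length) + a % a) // (emit(30 * (length * 17)) + a)
a = 0 // (emit(30 * length[36]) + 5)
length = emit(length) // (emit(30 * 6) + 2)
a = print(a)
pos -= a + pos
pos = 34 * (a - 4)
log(length)
emit(pos)

a = 0 // (emit(30 * length[36]) + 5)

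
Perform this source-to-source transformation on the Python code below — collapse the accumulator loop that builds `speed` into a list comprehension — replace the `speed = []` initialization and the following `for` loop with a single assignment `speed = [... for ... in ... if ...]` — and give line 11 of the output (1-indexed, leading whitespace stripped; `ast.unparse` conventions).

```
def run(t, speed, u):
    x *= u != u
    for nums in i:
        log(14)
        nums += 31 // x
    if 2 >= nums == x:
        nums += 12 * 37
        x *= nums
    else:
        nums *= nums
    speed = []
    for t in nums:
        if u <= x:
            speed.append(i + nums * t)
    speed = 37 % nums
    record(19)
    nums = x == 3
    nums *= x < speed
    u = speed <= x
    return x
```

speed = [i + nums * t for t in nums if u <= x]

Transformed code:
def run(t, speed, u):
    x *= u != u
    for nums in i:
        log(14)
        nums += 31 // x
    if 2 >= nums == x:
        nums += 12 * 37
        x *= nums
    else:
        nums *= nums
    speed = [i + nums * t for t in nums if u <= x]
    speed = 37 % nums
    record(19)
    nums = x == 3
    nums *= x < speed
    u = speed <= x
    return x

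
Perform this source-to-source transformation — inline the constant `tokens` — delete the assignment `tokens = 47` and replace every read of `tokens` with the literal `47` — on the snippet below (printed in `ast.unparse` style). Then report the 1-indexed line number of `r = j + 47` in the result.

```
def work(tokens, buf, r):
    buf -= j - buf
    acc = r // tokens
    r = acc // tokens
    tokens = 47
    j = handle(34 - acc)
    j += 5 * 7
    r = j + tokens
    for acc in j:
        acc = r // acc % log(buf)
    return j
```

7

Transformed code:
def work(tokens, buf, r):
    buf -= j - buf
    acc = r // 47
    r = acc // 47
    j = handle(34 - acc)
    j += 5 * 7
    r = j + 47
    for acc in j:
        acc = r // acc % log(buf)
    return j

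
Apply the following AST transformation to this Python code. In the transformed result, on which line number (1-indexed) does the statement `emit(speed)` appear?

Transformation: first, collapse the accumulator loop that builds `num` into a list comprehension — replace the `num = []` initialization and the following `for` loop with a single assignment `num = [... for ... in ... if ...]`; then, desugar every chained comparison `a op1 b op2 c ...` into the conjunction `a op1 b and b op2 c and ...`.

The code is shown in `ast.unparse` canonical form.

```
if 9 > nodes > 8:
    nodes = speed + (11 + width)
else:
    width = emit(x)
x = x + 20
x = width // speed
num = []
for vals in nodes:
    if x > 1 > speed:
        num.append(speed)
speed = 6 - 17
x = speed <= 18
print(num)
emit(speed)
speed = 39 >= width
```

11

Transformed code:
if 9 > nodes and nodes > 8:
    nodes = speed + (11 + width)
else:
    width = emit(x)
x = x + 20
x = width // speed
num = [speed for vals in nodes if x > 1 and 1 > speed]
speed = 6 - 17
x = speed <= 18
print(num)
emit(speed)
speed = 39 >= width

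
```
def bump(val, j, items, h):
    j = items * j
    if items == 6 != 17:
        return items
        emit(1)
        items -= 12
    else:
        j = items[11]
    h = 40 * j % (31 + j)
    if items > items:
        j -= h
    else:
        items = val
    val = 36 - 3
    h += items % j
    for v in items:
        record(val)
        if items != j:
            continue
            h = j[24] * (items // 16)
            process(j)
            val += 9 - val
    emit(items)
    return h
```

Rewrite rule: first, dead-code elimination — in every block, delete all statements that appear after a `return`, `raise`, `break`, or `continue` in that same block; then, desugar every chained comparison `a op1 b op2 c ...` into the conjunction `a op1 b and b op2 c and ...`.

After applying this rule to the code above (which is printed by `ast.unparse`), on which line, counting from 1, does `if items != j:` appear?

16

Transformed code:
def bump(val, j, items, h):
    j = items * j
    if items == 6 and 6 != 17:
        return items
    else:
        j = items[11]
    h = 40 * j % (31 + j)
    if items > items:
        j -= h
    else:
        items = val
    val = 36 - 3
    h += items % j
    for v in items:
        record(val)
        if items != j:
            continue
    emit(items)
    return h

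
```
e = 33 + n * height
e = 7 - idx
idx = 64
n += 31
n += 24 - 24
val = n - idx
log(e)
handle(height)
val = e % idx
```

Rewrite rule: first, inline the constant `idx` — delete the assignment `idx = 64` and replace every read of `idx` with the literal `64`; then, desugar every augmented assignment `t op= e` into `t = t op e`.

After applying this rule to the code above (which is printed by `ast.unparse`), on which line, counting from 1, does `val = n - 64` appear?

5

Transformed code:
e = 33 + n * height
e = 7 - 64
n = n + 31
n = n + (24 - 24)
val = n - 64
log(e)
handle(height)
val = e % 64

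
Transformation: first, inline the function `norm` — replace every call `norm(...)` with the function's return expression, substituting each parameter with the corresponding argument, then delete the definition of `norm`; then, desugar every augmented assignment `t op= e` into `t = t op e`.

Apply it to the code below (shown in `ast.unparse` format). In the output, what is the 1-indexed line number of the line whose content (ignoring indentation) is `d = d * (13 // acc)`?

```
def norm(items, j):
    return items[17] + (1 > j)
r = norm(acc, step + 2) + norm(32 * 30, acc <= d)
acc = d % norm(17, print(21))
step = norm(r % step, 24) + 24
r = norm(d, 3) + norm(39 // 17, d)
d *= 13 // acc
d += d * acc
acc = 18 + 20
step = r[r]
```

5

Transformed code:
r = acc[17] + (1 > step + 2) + ((32 * 30)[17] + (1 > (acc <= d)))
acc = d % (17[17] + (1 > print(21)))
step = (r % step)[17] + (1 > 24) + 24
r = d[17] + (1 > 3) + ((39 // 17)[17] + (1 > d))
d = d * (13 // acc)
d = d + d * acc
acc = 18 + 20
step = r[r]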